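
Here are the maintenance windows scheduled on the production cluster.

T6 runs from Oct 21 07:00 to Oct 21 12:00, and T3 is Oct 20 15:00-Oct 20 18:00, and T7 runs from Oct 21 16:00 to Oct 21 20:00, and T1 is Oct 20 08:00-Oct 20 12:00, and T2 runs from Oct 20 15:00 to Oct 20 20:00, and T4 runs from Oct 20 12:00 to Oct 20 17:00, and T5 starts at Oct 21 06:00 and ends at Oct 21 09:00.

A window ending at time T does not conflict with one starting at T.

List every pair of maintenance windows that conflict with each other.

T2 & T3, T2 & T4, T3 & T4, T5 & T6

Sorted by start: T1, T4, T2, T3, T5, T6, T7.
T4 starts exactly when T1 ends (back-to-back, no overlap); T1 is clear from here.
T2 starts before T4 ends → T4 and T2 overlap.
T3 starts before T4 ends → T4 and T3 overlap.
T5 starts after T4 ends; T4 is clear from here.
T3 starts before T2 ends → T2 and T3 overlap.
T5 starts after T2 ends; T2 is clear from here.
T5 starts after T3 ends; T3 is clear from here.
T6 starts before T5 ends → T5 and T6 overlap.
T7 starts after T5 ends.
T7 starts after T6 ends.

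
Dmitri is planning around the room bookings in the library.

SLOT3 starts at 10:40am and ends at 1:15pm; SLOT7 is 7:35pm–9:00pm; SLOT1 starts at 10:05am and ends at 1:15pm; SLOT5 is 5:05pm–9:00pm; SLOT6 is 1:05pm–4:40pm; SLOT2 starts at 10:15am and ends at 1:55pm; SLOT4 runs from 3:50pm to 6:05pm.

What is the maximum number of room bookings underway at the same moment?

4

Sweep the timeline, counting +1 at each start and −1 at each end (ends before starts at a tie):
10:05am start SLOT1 → 1
10:15am start SLOT2 → 2
10:40am start SLOT3 → 3
1:05pm start SLOT6 → 4
1:15pm end SLOT1 → 3
1:15pm end SLOT3 → 2
1:55pm end SLOT2 → 1
3:50pm start SLOT4 → 2
4:40pm end SLOT6 → 1
5:05pm start SLOT5 → 2
6:05pm end SLOT4 → 1
7:35pm start SLOT7 → 2
9:00pm end SLOT5 → 1
9:00pm end SLOT7 → 0
Peak is 4, at 1:05pm (SLOT1, SLOT2, SLOT3, SLOT6).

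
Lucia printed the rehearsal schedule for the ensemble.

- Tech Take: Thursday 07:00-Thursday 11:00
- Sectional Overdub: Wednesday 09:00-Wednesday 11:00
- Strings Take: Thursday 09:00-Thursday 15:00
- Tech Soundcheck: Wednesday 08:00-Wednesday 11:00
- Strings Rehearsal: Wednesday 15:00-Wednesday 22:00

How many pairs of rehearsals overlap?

Two intervals overlap when each starts before the other ends.
Sorted by start: Tech Soundcheck, Sectional Overdub, Strings Rehearsal, Tech Take, Strings Take.
Sectional Overdub starts before Tech Soundcheck ends → Tech Soundcheck and Sectional Overdub overlap.
Strings Rehearsal starts after Tech Soundcheck ends; Tech Soundcheck is clear from here.
Strings Rehearsal starts after Sectional Overdub ends; Sectional Overdub is clear from here.
Tech Take starts after Strings Rehearsal ends; Strings Rehearsal is clear from here.
Strings Take starts before Tech Take ends → Tech Take and Strings Take overlap.
Overlapping pairs: Sectional Overdub & Tech Soundcheck, Strings Take & Tech Take — 2 in total.

2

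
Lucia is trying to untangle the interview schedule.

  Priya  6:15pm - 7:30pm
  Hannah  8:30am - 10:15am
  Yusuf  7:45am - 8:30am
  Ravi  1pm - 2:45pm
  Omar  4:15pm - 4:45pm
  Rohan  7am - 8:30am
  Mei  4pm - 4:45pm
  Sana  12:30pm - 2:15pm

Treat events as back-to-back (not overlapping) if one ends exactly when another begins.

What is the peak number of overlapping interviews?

2

Walk through starts and ends in time order (an end at T is processed before a start at T):
7am start Rohan → 1
7:45am start Yusuf → 2
8:30am end Rohan → 1
8:30am end Yusuf → 0
8:30am start Hannah → 1
10:15am end Hannah → 0
12:30pm start Sana → 1
1pm start Ravi → 2
2:15pm end Sana → 1
2:45pm end Ravi → 0
4pm start Mei → 1
4:15pm start Omar → 2
4:45pm end Mei → 1
4:45pm end Omar → 0
6:15pm start Priya → 1
7:30pm end Priya → 0
Peak is 2, at 7:45am (Rohan, Yusuf).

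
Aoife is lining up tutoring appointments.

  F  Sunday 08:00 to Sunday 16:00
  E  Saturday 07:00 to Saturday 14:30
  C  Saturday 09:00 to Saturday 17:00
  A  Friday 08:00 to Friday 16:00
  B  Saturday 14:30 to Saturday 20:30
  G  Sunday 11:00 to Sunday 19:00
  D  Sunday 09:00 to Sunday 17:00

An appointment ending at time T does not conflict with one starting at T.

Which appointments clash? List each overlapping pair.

Check each pair: they overlap iff neither finishes before the other starts.
Sorted by start: A, E, C, B, F, D, G.
E starts after A ends — done with A.
C starts before E ends → E and C overlap.
B starts exactly when E ends (back-to-back, no overlap) — done with E.
B starts before C ends → C and B overlap.
F starts after C ends — done with C.
F starts after B ends — done with B.
D starts before F ends → F and D overlap.
G starts before F ends → F and G overlap.
G starts before D ends → D and G overlap.

B & C, C & E, D & F, D & G, F & G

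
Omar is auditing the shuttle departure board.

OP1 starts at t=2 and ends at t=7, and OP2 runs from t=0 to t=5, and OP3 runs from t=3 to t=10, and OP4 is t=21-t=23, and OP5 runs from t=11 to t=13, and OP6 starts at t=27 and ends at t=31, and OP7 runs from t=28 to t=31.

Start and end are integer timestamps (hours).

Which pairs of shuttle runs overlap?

OP1 & OP2, OP1 & OP3, OP2 & OP3, OP6 & OP7

Check each pair: they overlap iff neither finishes before the other starts.
Sorted by start: OP2, OP1, OP3, OP5, OP4, OP6, OP7.
OP1 starts before OP2 ends → OP2 and OP1 overlap.
OP3 starts before OP2 ends → OP2 and OP3 overlap.
OP5 starts after OP2 ends, so OP2 has no further overlaps.
OP3 starts before OP1 ends → OP1 and OP3 overlap.
OP5 starts after OP1 ends, so OP1 has no further overlaps.
OP5 starts after OP3 ends, so OP3 has no further overlaps.
OP4 starts after OP5 ends, so OP5 has no further overlaps.
OP6 starts after OP4 ends, so OP4 has no further overlaps.
OP7 starts before OP6 ends → OP6 and OP7 overlap.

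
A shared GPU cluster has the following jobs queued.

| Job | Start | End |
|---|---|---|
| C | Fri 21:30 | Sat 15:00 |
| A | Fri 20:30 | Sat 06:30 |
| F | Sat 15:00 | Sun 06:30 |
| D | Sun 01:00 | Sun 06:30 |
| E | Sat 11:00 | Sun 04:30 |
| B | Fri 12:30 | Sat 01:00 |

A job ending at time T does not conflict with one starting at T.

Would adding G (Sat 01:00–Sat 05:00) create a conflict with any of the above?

Yes — it overlaps A, C

B: ends Sat 01:00 at or before G starts Sat 01:00 → clear.
A: starts Fri 20:30 before G ends Sat 05:00, and ends Sat 06:30 after G starts Sat 01:00 → overlap.
C: starts Fri 21:30 before G ends Sat 05:00, and ends Sat 15:00 after G starts Sat 01:00 → overlap.
E: starts Sat 11:00 at or after G ends Sat 05:00 → clear.
F: starts Sat 15:00 at or after G ends Sat 05:00 → clear.
D: starts Sun 01:00 at or after G ends Sat 05:00 → clear.
G overlaps A, C.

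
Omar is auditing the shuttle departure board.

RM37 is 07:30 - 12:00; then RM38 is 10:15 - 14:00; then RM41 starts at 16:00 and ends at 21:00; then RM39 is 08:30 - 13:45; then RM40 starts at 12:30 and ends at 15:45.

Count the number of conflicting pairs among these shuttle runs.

5

Sorted by start: RM37, RM39, RM38, RM40, RM41.
RM39 starts before RM37 ends → RM37 and RM39 overlap.
RM38 starts before RM37 ends → RM37 and RM38 overlap.
RM40 starts after RM37 ends, so RM37 has no further overlaps.
RM38 starts before RM39 ends → RM39 and RM38 overlap.
RM40 starts before RM39 ends → RM39 and RM40 overlap.
RM41 starts after RM39 ends.
RM40 starts before RM38 ends → RM38 and RM40 overlap.
RM41 starts after RM38 ends.
RM41 starts after RM40 ends.
Overlapping pairs: RM37 & RM38, RM37 & RM39, RM38 & RM39, RM38 & RM40, RM39 & RM40 — 5 in total.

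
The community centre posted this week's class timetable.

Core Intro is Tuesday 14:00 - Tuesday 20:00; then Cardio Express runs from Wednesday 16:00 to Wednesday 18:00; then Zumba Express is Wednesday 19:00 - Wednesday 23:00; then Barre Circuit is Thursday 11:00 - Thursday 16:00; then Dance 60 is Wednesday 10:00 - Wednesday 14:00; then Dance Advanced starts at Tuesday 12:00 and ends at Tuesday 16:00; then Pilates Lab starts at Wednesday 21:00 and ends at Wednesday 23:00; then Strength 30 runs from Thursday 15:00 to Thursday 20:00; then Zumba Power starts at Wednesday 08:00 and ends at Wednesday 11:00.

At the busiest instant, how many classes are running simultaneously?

Sweep the timeline, counting +1 at each start and −1 at each end (ends before starts at a tie):
Tuesday 12:00 start Dance Advanced → 1
Tuesday 14:00 start Core Intro → 2
Tuesday 16:00 end Dance Advanced → 1
Tuesday 20:00 end Core Intro → 0
Wednesday 08:00 start Zumba Power → 1
Wednesday 10:00 start Dance 60 → 2
Wednesday 11:00 end Zumba Power → 1
Wednesday 14:00 end Dance 60 → 0
Wednesday 16:00 start Cardio Express → 1
Wednesday 18:00 end Cardio Express → 0
Wednesday 19:00 start Zumba Express → 1
Wednesday 21:00 start Pilates Lab → 2
Wednesday 23:00 end Pilates Lab → 1
Wednesday 23:00 end Zumba Express → 0
Thursday 11:00 start Barre Circuit → 1
Thursday 15:00 start Strength 30 → 2
Thursday 16:00 end Barre Circuit → 1
Thursday 20:00 end Strength 30 → 0
Peak is 2, at Tuesday 14:00 (Core Intro, Dance Advanced).

2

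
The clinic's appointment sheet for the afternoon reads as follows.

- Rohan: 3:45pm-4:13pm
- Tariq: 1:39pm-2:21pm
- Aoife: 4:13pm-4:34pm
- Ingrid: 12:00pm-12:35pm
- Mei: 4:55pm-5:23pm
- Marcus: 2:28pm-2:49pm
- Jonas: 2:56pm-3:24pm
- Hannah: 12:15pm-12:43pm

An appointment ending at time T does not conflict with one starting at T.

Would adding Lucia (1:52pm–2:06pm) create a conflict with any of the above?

Ingrid: ends 12:35pm at or before Lucia starts 1:52pm → clear.
Hannah: ends 12:43pm at or before Lucia starts 1:52pm → clear.
Tariq: starts 1:39pm before Lucia ends 2:06pm, and ends 2:21pm after Lucia starts 1:52pm → overlap.
Marcus: starts 2:28pm at or after Lucia ends 2:06pm → clear.
Jonas: starts 2:56pm at or after Lucia ends 2:06pm → clear.
Rohan: starts 3:45pm at or after Lucia ends 2:06pm → clear.
Aoife: starts 4:13pm at or after Lucia ends 2:06pm → clear.
Mei: starts 4:55pm at or after Lucia ends 2:06pm → clear.
Lucia overlaps Tariq.

Yes — it overlaps Tariq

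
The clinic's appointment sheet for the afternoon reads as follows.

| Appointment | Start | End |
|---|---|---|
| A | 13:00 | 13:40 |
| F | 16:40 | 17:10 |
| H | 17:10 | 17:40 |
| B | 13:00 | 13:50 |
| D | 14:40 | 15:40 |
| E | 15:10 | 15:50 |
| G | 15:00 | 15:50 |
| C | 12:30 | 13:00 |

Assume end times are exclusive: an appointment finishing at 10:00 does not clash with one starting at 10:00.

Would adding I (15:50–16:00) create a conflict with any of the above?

C: ends 13:00 at or before I starts 15:50 → clear.
A: ends 13:40 at or before I starts 15:50 → clear.
B: ends 13:50 at or before I starts 15:50 → clear.
D: ends 15:40 at or before I starts 15:50 → clear.
G: ends 15:50 at or before I starts 15:50 → clear.
E: ends 15:50 at or before I starts 15:50 → clear.
F: starts 16:40 at or after I ends 16:00 → clear.
H: starts 17:10 at or after I ends 16:00 → clear.

No — it doesn't clash with anything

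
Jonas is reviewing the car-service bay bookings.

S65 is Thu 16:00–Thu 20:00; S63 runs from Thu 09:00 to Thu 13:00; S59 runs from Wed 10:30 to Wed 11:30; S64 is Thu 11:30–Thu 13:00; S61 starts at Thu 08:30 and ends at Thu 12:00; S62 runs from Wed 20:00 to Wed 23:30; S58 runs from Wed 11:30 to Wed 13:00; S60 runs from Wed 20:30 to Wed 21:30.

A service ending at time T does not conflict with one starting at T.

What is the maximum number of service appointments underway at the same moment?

3

Sweep the timeline, counting +1 at each start and −1 at each end (ends before starts at a tie):
Wed 10:30 start S59 → 1
Wed 11:30 end S59 → 0
Wed 11:30 start S58 → 1
Wed 13:00 end S58 → 0
Wed 20:00 start S62 → 1
Wed 20:30 start S60 → 2
Wed 21:30 end S60 → 1
Wed 23:30 end S62 → 0
Thu 08:30 start S61 → 1
Thu 09:00 start S63 → 2
Thu 11:30 start S64 → 3
Thu 12:00 end S61 → 2
Thu 13:00 end S63 → 1
Thu 13:00 end S64 → 0
Thu 16:00 start S65 → 1
Thu 20:00 end S65 → 0
Peak is 3, at Thu 11:30 (S61, S63, S64).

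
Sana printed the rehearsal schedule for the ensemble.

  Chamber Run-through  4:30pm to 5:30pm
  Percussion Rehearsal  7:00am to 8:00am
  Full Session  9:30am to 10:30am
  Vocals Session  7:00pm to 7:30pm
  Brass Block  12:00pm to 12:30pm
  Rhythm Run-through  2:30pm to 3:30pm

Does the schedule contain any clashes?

Check each pair: they overlap iff neither finishes before the other starts.
Sorted by start: Percussion Rehearsal, Full Session, Brass Block, Rhythm Run-through, Chamber Run-through, Vocals Session.
Full Session starts after Percussion Rehearsal ends — done with Percussion Rehearsal.
Brass Block starts after Full Session ends — done with Full Session.
Rhythm Run-through starts after Brass Block ends — done with Brass Block.
Chamber Run-through starts after Rhythm Run-through ends — done with Rhythm Run-through.
Vocals Session starts after Chamber Run-through ends.
Every pair is clear; the schedule has no overlaps.

No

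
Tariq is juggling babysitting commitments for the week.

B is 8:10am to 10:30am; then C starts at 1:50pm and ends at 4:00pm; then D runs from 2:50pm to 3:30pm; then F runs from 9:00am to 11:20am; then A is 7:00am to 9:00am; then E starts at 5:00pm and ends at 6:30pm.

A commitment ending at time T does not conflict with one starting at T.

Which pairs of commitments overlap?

A & B, B & F, C & D

Check each pair: they overlap iff neither finishes before the other starts.
Sorted by start: A, B, F, C, D, E.
B starts before A ends → A and B overlap.
F starts exactly when A ends (back-to-back, no overlap); A is clear from here.
F starts before B ends → B and F overlap.
C starts after B ends; B is clear from here.
C starts after F ends; F is clear from here.
D starts before C ends → C and D overlap.
E starts after C ends.
E starts after D ends.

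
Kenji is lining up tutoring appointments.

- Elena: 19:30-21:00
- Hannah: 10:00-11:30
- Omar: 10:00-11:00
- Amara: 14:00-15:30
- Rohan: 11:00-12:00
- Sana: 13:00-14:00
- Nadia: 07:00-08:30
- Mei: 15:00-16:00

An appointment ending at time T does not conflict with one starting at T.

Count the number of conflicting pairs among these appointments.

3

Sorted by start: Nadia, Omar, Hannah, Rohan, Sana, Amara, Mei, Elena.
Omar starts after Nadia ends; Nadia is clear from here.
Hannah starts before Omar ends → Omar and Hannah overlap.
Rohan starts exactly when Omar ends (back-to-back, no overlap); Omar is clear from here.
Rohan starts before Hannah ends → Hannah and Rohan overlap.
Sana starts after Hannah ends; Hannah is clear from here.
Sana starts after Rohan ends; Rohan is clear from here.
Amara starts exactly when Sana ends (back-to-back, no overlap); Sana is clear from here.
Mei starts before Amara ends → Amara and Mei overlap.
Elena starts after Amara ends.
Elena starts after Mei ends.
Overlapping pairs: Amara & Mei, Hannah & Omar, Hannah & Rohan — 3 in total.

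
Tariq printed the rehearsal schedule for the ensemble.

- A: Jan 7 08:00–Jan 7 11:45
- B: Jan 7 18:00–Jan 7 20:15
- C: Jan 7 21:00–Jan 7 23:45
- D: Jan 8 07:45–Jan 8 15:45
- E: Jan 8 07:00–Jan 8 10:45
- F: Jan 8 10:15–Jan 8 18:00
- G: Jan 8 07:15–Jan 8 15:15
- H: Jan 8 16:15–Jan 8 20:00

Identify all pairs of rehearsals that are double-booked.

D & E, D & F, D & G, E & F, E & G, F & G, F & H

Two intervals overlap when each starts before the other ends.
Sorted by start: A, B, C, E, G, D, F, H.
B starts after A ends, so nothing later overlaps A either.
C starts after B ends, so nothing later overlaps B either.
E starts after C ends, so nothing later overlaps C either.
G starts before E ends → E and G overlap.
D starts before E ends → E and D overlap.
F starts before E ends → E and F overlap.
H starts after E ends.
D starts before G ends → G and D overlap.
F starts before G ends → G and F overlap.
H starts after G ends.
F starts before D ends → D and F overlap.
H starts after D ends.
H starts before F ends → F and H overlap.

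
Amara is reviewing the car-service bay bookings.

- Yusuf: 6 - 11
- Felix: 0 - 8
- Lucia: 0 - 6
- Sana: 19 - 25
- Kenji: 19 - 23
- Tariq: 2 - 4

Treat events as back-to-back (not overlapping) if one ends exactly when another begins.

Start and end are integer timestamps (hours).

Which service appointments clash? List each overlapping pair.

Two intervals overlap when each starts before the other ends.
Sorted by start: Lucia, Felix, Tariq, Yusuf, Kenji, Sana.
Felix starts before Lucia ends → Lucia and Felix overlap.
Tariq starts before Lucia ends → Lucia and Tariq overlap.
Yusuf starts exactly when Lucia ends (back-to-back, no overlap), so nothing later overlaps Lucia either.
Tariq starts before Felix ends → Felix and Tariq overlap.
Yusuf starts before Felix ends → Felix and Yusuf overlap.
Kenji starts after Felix ends, so nothing later overlaps Felix either.
Yusuf starts after Tariq ends, so nothing later overlaps Tariq either.
Kenji starts after Yusuf ends, so nothing later overlaps Yusuf either.
Sana starts before Kenji ends → Kenji and Sana overlap.

Felix & Lucia, Felix & Tariq, Felix & Yusuf, Kenji & Sana, Lucia & Tariq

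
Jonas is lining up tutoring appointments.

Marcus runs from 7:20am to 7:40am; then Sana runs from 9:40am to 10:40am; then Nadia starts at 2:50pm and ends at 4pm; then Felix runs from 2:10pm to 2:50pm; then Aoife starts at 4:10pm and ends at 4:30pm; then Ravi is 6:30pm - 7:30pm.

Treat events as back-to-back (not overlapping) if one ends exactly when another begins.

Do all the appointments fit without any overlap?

Sorted by start: Marcus, Sana, Felix, Nadia, Aoife, Ravi.
Sana starts after Marcus ends, so nothing later overlaps Marcus either.
Felix starts after Sana ends, so nothing later overlaps Sana either.
Nadia starts exactly when Felix ends (back-to-back, no overlap), so nothing later overlaps Felix either.
Aoife starts after Nadia ends, so nothing later overlaps Nadia either.
Ravi starts after Aoife ends.
Every pair is clear; the schedule has no overlaps.

Yes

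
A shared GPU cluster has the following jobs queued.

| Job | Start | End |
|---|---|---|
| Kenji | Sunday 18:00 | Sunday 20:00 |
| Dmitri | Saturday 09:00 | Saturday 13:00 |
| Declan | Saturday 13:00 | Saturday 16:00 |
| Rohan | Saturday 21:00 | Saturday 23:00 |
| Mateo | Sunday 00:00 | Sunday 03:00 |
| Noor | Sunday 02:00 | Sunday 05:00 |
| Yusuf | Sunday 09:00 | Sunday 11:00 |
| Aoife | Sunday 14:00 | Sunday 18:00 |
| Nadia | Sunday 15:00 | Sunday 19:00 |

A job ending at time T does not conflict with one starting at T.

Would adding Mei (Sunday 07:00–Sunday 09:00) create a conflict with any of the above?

No — it doesn't clash with anything

Dmitri: ends Saturday 13:00 at or before Mei starts Sunday 07:00 → clear.
Declan: ends Saturday 16:00 at or before Mei starts Sunday 07:00 → clear.
Rohan: ends Saturday 23:00 at or before Mei starts Sunday 07:00 → clear.
Mateo: ends Sunday 03:00 at or before Mei starts Sunday 07:00 → clear.
Noor: ends Sunday 05:00 at or before Mei starts Sunday 07:00 → clear.
Yusuf: starts Sunday 09:00 at or after Mei ends Sunday 09:00 → clear.
Aoife: starts Sunday 14:00 at or after Mei ends Sunday 09:00 → clear.
Nadia: starts Sunday 15:00 at or after Mei ends Sunday 09:00 → clear.
Kenji: starts Sunday 18:00 at or after Mei ends Sunday 09:00 → clear.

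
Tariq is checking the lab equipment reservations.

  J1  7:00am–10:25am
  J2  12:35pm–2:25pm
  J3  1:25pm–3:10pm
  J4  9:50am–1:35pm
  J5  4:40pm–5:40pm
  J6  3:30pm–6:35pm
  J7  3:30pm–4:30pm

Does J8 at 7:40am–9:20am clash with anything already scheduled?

Yes — it overlaps J1

J1: starts 7:00am before J8 ends 9:20am, and ends 10:25am after J8 starts 7:40am → overlap.
J4: starts 9:50am at or after J8 ends 9:20am → clear.
J2: starts 12:35pm at or after J8 ends 9:20am → clear.
J3: starts 1:25pm at or after J8 ends 9:20am → clear.
J6: starts 3:30pm at or after J8 ends 9:20am → clear.
J7: starts 3:30pm at or after J8 ends 9:20am → clear.
J5: starts 4:40pm at or after J8 ends 9:20am → clear.
J8 overlaps J1.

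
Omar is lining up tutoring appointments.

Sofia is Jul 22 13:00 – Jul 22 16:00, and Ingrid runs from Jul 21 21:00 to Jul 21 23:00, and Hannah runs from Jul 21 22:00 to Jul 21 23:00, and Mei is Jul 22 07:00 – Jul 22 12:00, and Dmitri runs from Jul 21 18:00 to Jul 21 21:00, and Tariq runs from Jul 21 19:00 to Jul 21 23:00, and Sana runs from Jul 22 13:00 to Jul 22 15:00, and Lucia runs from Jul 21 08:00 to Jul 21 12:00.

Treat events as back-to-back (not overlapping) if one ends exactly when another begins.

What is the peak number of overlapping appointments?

3

Walk through starts and ends in time order (an end at T is processed before a start at T):
Jul 21 08:00 start Lucia → 1
Jul 21 12:00 end Lucia → 0
Jul 21 18:00 start Dmitri → 1
Jul 21 19:00 start Tariq → 2
Jul 21 21:00 end Dmitri → 1
Jul 21 21:00 start Ingrid → 2
Jul 21 22:00 start Hannah → 3
Jul 21 23:00 end Hannah → 2
Jul 21 23:00 end Ingrid → 1
Jul 21 23:00 end Tariq → 0
Jul 22 07:00 start Mei → 1
Jul 22 12:00 end Mei → 0
Jul 22 13:00 start Sana → 1
Jul 22 13:00 start Sofia → 2
Jul 22 15:00 end Sana → 1
Jul 22 16:00 end Sofia → 0
Peak is 3, at Jul 21 22:00 (Hannah, Ingrid, Tariq).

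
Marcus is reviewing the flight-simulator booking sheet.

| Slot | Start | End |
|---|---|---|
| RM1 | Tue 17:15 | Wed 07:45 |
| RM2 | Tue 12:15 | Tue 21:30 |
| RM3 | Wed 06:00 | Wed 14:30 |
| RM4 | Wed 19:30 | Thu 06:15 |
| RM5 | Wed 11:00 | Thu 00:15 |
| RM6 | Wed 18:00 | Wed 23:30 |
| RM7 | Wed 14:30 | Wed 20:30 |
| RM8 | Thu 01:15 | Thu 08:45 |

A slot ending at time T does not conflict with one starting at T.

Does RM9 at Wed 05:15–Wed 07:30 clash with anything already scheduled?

Yes — it overlaps RM1, RM3

RM2: ends Tue 21:30 at or before RM9 starts Wed 05:15 → clear.
RM1: starts Tue 17:15 before RM9 ends Wed 07:30, and ends Wed 07:45 after RM9 starts Wed 05:15 → overlap.
RM3: starts Wed 06:00 before RM9 ends Wed 07:30, and ends Wed 14:30 after RM9 starts Wed 05:15 → overlap.
RM5: starts Wed 11:00 at or after RM9 ends Wed 07:30 → clear.
RM7: starts Wed 14:30 at or after RM9 ends Wed 07:30 → clear.
RM6: starts Wed 18:00 at or after RM9 ends Wed 07:30 → clear.
RM4: starts Wed 19:30 at or after RM9 ends Wed 07:30 → clear.
RM8: starts Thu 01:15 at or after RM9 ends Wed 07:30 → clear.
RM9 overlaps RM1, RM3.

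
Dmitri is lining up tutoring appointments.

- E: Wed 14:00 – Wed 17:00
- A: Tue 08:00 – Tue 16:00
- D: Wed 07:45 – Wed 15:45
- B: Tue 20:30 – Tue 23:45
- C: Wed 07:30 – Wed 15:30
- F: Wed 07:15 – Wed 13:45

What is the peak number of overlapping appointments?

3

Walk through starts and ends in time order (an end at T is processed before a start at T):
Tue 08:00 start A → 1
Tue 16:00 end A → 0
Tue 20:30 start B → 1
Tue 23:45 end B → 0
Wed 07:15 start F → 1
Wed 07:30 start C → 2
Wed 07:45 start D → 3
Wed 13:45 end F → 2
Wed 14:00 start E → 3
Wed 15:30 end C → 2
Wed 15:45 end D → 1
Wed 17:00 end E → 0
Peak is 3, at Wed 07:45 (C, D, F).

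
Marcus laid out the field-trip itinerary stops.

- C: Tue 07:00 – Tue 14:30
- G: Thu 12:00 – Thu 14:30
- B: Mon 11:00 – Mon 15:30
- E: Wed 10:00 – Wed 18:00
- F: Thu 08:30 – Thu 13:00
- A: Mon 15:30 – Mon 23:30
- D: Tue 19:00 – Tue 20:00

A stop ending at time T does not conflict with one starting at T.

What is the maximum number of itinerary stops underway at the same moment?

2

Sweep the timeline, counting +1 at each start and −1 at each end (ends before starts at a tie):
Mon 11:00 start B → 1
Mon 15:30 end B → 0
Mon 15:30 start A → 1
Mon 23:30 end A → 0
Tue 07:00 start C → 1
Tue 14:30 end C → 0
Tue 19:00 start D → 1
Tue 20:00 end D → 0
Wed 10:00 start E → 1
Wed 18:00 end E → 0
Thu 08:30 start F → 1
Thu 12:00 start G → 2
Thu 13:00 end F → 1
Thu 14:30 end G → 0
Peak is 2, at Thu 12:00 (F, G).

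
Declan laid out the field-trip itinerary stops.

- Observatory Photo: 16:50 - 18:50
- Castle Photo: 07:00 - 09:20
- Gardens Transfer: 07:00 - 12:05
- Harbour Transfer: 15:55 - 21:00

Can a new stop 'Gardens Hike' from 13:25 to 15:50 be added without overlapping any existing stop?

Yes — the slot is free

Gardens Transfer: ends 12:05 at or before Gardens Hike starts 13:25 → clear.
Castle Photo: ends 09:20 at or before Gardens Hike starts 13:25 → clear.
Harbour Transfer: starts 15:55 at or after Gardens Hike ends 15:50 → clear.
Observatory Photo: starts 16:50 at or after Gardens Hike ends 15:50 → clear.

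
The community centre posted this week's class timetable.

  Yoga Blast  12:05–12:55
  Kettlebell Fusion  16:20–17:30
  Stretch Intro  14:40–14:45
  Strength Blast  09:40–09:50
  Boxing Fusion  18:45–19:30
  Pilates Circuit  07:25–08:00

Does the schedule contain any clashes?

Sorted by start: Pilates Circuit, Strength Blast, Yoga Blast, Stretch Intro, Kettlebell Fusion, Boxing Fusion.
Strength Blast starts after Pilates Circuit ends; Pilates Circuit is clear from here.
Yoga Blast starts after Strength Blast ends; Strength Blast is clear from here.
Stretch Intro starts after Yoga Blast ends; Yoga Blast is clear from here.
Kettlebell Fusion starts after Stretch Intro ends; Stretch Intro is clear from here.
Boxing Fusion starts after Kettlebell Fusion ends.
Every pair is clear; the schedule has no overlaps.

No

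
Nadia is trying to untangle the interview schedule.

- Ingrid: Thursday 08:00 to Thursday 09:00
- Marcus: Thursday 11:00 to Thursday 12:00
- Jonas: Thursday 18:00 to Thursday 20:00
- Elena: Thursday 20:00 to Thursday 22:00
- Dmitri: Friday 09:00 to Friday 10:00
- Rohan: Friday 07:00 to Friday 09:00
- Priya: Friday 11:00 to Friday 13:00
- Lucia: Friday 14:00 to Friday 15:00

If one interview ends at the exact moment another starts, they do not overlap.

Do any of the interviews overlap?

No

Sorted by start: Ingrid, Marcus, Jonas, Elena, Rohan, Dmitri, Priya, Lucia.
Marcus starts after Ingrid ends, so nothing later overlaps Ingrid either.
Jonas starts after Marcus ends, so nothing later overlaps Marcus either.
Elena starts exactly when Jonas ends (back-to-back, no overlap), so nothing later overlaps Jonas either.
Rohan starts after Elena ends, so nothing later overlaps Elena either.
Dmitri starts exactly when Rohan ends (back-to-back, no overlap), so nothing later overlaps Rohan either.
Priya starts after Dmitri ends, so nothing later overlaps Dmitri either.
Lucia starts after Priya ends.
Every pair is clear; the schedule has no overlaps.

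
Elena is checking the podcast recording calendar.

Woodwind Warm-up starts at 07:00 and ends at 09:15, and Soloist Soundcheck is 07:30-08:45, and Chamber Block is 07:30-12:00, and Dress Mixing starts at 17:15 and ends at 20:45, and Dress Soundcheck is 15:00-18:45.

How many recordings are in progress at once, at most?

3

Walk through starts and ends in time order (an end at T is processed before a start at T):
07:00 start Woodwind Warm-up → 1
07:30 start Chamber Block → 2
07:30 start Soloist Soundcheck → 3
08:45 end Soloist Soundcheck → 2
09:15 end Woodwind Warm-up → 1
12:00 end Chamber Block → 0
15:00 start Dress Soundcheck → 1
17:15 start Dress Mixing → 2
18:45 end Dress Soundcheck → 1
20:45 end Dress Mixing → 0
Peak is 3, at 07:30 (Chamber Block, Soloist Soundcheck, Woodwind Warm-up).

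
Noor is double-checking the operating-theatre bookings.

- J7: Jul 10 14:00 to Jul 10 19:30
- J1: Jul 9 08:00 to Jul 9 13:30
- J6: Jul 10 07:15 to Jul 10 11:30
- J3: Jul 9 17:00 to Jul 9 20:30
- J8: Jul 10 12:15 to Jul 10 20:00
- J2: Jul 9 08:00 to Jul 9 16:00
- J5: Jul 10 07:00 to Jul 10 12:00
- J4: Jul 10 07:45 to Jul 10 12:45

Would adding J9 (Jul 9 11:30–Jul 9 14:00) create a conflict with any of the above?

J1: starts Jul 9 08:00 before J9 ends Jul 9 14:00, and ends Jul 9 13:30 after J9 starts Jul 9 11:30 → overlap.
J2: starts Jul 9 08:00 before J9 ends Jul 9 14:00, and ends Jul 9 16:00 after J9 starts Jul 9 11:30 → overlap.
J3: starts Jul 9 17:00 at or after J9 ends Jul 9 14:00 → clear.
J5: starts Jul 10 07:00 at or after J9 ends Jul 9 14:00 → clear.
J6: starts Jul 10 07:15 at or after J9 ends Jul 9 14:00 → clear.
J4: starts Jul 10 07:45 at or after J9 ends Jul 9 14:00 → clear.
J8: starts Jul 10 12:15 at or after J9 ends Jul 9 14:00 → clear.
J7: starts Jul 10 14:00 at or after J9 ends Jul 9 14:00 → clear.
J9 overlaps J1, J2.

Yes — it overlaps J1, J2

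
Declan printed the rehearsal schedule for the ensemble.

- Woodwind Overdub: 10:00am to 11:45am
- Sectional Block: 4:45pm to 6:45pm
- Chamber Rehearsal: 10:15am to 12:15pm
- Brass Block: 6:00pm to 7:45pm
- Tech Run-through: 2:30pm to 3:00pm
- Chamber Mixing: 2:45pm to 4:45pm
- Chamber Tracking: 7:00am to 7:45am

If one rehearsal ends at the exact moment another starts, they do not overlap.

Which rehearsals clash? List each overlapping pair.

Brass Block & Sectional Block, Chamber Mixing & Tech Run-through, Chamber Rehearsal & Woodwind Overdub

Sorted by start: Chamber Tracking, Woodwind Overdub, Chamber Rehearsal, Tech Run-through, Chamber Mixing, Sectional Block, Brass Block.
Woodwind Overdub starts after Chamber Tracking ends, so Chamber Tracking has no further overlaps.
Chamber Rehearsal starts before Woodwind Overdub ends → Woodwind Overdub and Chamber Rehearsal overlap.
Tech Run-through starts after Woodwind Overdub ends, so Woodwind Overdub has no further overlaps.
Tech Run-through starts after Chamber Rehearsal ends, so Chamber Rehearsal has no further overlaps.
Chamber Mixing starts before Tech Run-through ends → Tech Run-through and Chamber Mixing overlap.
Sectional Block starts after Tech Run-through ends, so Tech Run-through has no further overlaps.
Sectional Block starts exactly when Chamber Mixing ends (back-to-back, no overlap), so Chamber Mixing has no further overlaps.
Brass Block starts before Sectional Block ends → Sectional Block and Brass Block overlap.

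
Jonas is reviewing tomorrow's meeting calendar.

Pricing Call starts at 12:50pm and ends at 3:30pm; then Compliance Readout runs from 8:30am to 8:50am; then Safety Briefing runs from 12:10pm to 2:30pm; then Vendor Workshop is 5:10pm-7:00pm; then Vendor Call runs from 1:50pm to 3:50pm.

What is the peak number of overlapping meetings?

Sort all start/end points and keep a running count:
8:30am start Compliance Readout → 1
8:50am end Compliance Readout → 0
12:10pm start Safety Briefing → 1
12:50pm start Pricing Call → 2
1:50pm start Vendor Call → 3
2:30pm end Safety Briefing → 2
3:30pm end Pricing Call → 1
3:50pm end Vendor Call → 0
5:10pm start Vendor Workshop → 1
7:00pm end Vendor Workshop → 0
Peak is 3, at 1:50pm (Pricing Call, Safety Briefing, Vendor Call).

3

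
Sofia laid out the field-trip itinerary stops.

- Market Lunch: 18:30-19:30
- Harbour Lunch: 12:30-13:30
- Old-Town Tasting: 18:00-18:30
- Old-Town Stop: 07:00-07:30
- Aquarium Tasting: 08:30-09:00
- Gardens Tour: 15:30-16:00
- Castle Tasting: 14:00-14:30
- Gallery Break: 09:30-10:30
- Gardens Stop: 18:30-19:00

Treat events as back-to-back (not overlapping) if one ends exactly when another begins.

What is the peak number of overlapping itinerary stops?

Walk through starts and ends in time order (an end at T is processed before a start at T):
07:00 start Old-Town Stop → 1
07:30 end Old-Town Stop → 0
08:30 start Aquarium Tasting → 1
09:00 end Aquarium Tasting → 0
09:30 start Gallery Break → 1
10:30 end Gallery Break → 0
12:30 start Harbour Lunch → 1
13:30 end Harbour Lunch → 0
14:00 start Castle Tasting → 1
14:30 end Castle Tasting → 0
15:30 start Gardens Tour → 1
16:00 end Gardens Tour → 0
18:00 start Old-Town Tasting → 1
18:30 end Old-Town Tasting → 0
18:30 start Gardens Stop → 1
18:30 start Market Lunch → 2
19:00 end Gardens Stop → 1
19:30 end Market Lunch → 0
Peak is 2, at 18:30 (Gardens Stop, Market Lunch).

2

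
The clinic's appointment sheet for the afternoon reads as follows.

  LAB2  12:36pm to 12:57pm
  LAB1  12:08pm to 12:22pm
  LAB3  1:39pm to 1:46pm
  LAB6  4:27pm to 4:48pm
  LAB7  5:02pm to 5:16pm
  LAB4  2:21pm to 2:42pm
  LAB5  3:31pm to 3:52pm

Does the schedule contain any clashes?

Check each pair: they overlap iff neither finishes before the other starts.
Sorted by start: LAB1, LAB2, LAB3, LAB4, LAB5, LAB6, LAB7.
LAB2 starts after LAB1 ends — done with LAB1.
LAB3 starts after LAB2 ends — done with LAB2.
LAB4 starts after LAB3 ends — done with LAB3.
LAB5 starts after LAB4 ends — done with LAB4.
LAB6 starts after LAB5 ends — done with LAB5.
LAB7 starts after LAB6 ends.
Every pair is clear; the schedule has no overlaps.

No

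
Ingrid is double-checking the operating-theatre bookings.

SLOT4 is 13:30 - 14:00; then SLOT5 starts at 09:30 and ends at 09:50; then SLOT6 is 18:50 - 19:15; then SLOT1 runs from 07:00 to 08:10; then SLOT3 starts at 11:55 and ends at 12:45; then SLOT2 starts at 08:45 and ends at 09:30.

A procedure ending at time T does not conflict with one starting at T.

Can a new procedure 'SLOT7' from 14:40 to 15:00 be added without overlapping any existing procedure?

SLOT1: ends 08:10 at or before SLOT7 starts 14:40 → clear.
SLOT2: ends 09:30 at or before SLOT7 starts 14:40 → clear.
SLOT5: ends 09:50 at or before SLOT7 starts 14:40 → clear.
SLOT3: ends 12:45 at or before SLOT7 starts 14:40 → clear.
SLOT4: ends 14:00 at or before SLOT7 starts 14:40 → clear.
SLOT6: starts 18:50 at or after SLOT7 ends 15:00 → clear.

Yes — the slot is free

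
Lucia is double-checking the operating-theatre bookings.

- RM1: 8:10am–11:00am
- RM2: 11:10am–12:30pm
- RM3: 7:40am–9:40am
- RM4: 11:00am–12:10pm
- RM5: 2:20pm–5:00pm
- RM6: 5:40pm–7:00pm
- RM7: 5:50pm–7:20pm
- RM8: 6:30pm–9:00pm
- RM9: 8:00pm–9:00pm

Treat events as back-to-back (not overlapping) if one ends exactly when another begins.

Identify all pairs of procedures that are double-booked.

Sorted by start: RM3, RM1, RM4, RM2, RM5, RM6, RM7, RM8, RM9.
RM1 starts before RM3 ends → RM3 and RM1 overlap.
RM4 starts after RM3 ends, so nothing later overlaps RM3 either.
RM4 starts exactly when RM1 ends (back-to-back, no overlap), so nothing later overlaps RM1 either.
RM2 starts before RM4 ends → RM4 and RM2 overlap.
RM5 starts after RM4 ends, so nothing later overlaps RM4 either.
RM5 starts after RM2 ends, so nothing later overlaps RM2 either.
RM6 starts after RM5 ends, so nothing later overlaps RM5 either.
RM7 starts before RM6 ends → RM6 and RM7 overlap.
RM8 starts before RM6 ends → RM6 and RM8 overlap.
RM9 starts after RM6 ends.
RM8 starts before RM7 ends → RM7 and RM8 overlap.
RM9 starts after RM7 ends.
RM9 starts before RM8 ends → RM8 and RM9 overlap.

RM1 & RM3, RM2 & RM4, RM6 & RM7, RM6 & RM8, RM7 & RM8, RM8 & RM9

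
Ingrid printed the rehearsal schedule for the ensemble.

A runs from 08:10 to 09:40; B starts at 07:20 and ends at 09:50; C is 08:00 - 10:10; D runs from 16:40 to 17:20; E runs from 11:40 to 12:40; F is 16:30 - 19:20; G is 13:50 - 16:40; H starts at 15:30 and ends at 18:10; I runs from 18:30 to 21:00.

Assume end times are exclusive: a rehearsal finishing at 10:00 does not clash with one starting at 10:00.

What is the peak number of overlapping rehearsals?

Sort all start/end points and keep a running count:
07:20 start B → 1
08:00 start C → 2
08:10 start A → 3
09:40 end A → 2
09:50 end B → 1
10:10 end C → 0
11:40 start E → 1
12:40 end E → 0
13:50 start G → 1
15:30 start H → 2
16:30 start F → 3
16:40 end G → 2
16:40 start D → 3
17:20 end D → 2
18:10 end H → 1
18:30 start I → 2
19:20 end F → 1
21:00 end I → 0
Peak is 3, at 08:10 (A, B, C).

3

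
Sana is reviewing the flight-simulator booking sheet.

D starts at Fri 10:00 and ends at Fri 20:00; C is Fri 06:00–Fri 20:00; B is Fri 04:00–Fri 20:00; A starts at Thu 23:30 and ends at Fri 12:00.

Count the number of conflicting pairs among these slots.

6

Two intervals overlap when each starts before the other ends.
Sorted by start: A, B, C, D.
B starts before A ends → A and B overlap.
C starts before A ends → A and C overlap.
D starts before A ends → A and D overlap.
C starts before B ends → B and C overlap.
D starts before B ends → B and D overlap.
D starts before C ends → C and D overlap.
Overlapping pairs: A & B, A & C, A & D, B & C, B & D, C & D — 6 in total.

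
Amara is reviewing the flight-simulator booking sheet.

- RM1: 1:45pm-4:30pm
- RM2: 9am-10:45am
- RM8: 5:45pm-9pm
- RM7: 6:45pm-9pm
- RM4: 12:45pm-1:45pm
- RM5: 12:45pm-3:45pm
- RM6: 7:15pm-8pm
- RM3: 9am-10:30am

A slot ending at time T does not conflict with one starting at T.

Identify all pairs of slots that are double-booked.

Sorted by start: RM2, RM3, RM4, RM5, RM1, RM8, RM7, RM6.
RM3 starts before RM2 ends → RM2 and RM3 overlap.
RM4 starts after RM2 ends; RM2 is clear from here.
RM4 starts after RM3 ends; RM3 is clear from here.
RM5 starts before RM4 ends → RM4 and RM5 overlap.
RM1 starts exactly when RM4 ends (back-to-back, no overlap); RM4 is clear from here.
RM1 starts before RM5 ends → RM5 and RM1 overlap.
RM8 starts after RM5 ends; RM5 is clear from here.
RM8 starts after RM1 ends; RM1 is clear from here.
RM7 starts before RM8 ends → RM8 and RM7 overlap.
RM6 starts before RM8 ends → RM8 and RM6 overlap.
RM6 starts before RM7 ends → RM7 and RM6 overlap.

RM1 & RM5, RM2 & RM3, RM4 & RM5, RM6 & RM7, RM6 & RM8, RM7 & RM8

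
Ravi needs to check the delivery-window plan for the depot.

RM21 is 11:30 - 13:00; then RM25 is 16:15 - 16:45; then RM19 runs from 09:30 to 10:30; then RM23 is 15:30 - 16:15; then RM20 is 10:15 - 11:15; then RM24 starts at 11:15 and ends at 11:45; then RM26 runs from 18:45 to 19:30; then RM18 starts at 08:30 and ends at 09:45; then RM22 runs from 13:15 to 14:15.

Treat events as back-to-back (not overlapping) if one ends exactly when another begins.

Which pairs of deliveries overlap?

RM18 & RM19, RM19 & RM20, RM21 & RM24

Sorted by start: RM18, RM19, RM20, RM24, RM21, RM22, RM23, RM25, RM26.
RM19 starts before RM18 ends → RM18 and RM19 overlap.
RM20 starts after RM18 ends, so RM18 has no further overlaps.
RM20 starts before RM19 ends → RM19 and RM20 overlap.
RM24 starts after RM19 ends, so RM19 has no further overlaps.
RM24 starts exactly when RM20 ends (back-to-back, no overlap), so RM20 has no further overlaps.
RM21 starts before RM24 ends → RM24 and RM21 overlap.
RM22 starts after RM24 ends, so RM24 has no further overlaps.
RM22 starts after RM21 ends, so RM21 has no further overlaps.
RM23 starts after RM22 ends, so RM22 has no further overlaps.
RM25 starts exactly when RM23 ends (back-to-back, no overlap), so RM23 has no further overlaps.
RM26 starts after RM25 ends.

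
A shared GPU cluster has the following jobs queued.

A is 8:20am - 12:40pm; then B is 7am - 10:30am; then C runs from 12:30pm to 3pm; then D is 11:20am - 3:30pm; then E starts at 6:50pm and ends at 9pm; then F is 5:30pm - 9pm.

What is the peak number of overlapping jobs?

3

Sort all start/end points and keep a running count:
7am start B → 1
8:20am start A → 2
10:30am end B → 1
11:20am start D → 2
12:30pm start C → 3
12:40pm end A → 2
3pm end C → 1
3:30pm end D → 0
5:30pm start F → 1
6:50pm start E → 2
9pm end E → 1
9pm end F → 0
Peak is 3, at 12:30pm (A, C, D).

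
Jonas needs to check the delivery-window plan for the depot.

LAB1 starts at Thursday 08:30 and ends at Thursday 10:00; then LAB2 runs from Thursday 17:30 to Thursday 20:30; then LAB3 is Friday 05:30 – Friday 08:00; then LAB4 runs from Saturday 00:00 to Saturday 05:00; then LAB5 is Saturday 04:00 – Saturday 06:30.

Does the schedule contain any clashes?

Yes

Sorted by start: LAB1, LAB2, LAB3, LAB4, LAB5.
LAB2 starts after LAB1 ends; LAB1 is clear from here.
LAB3 starts after LAB2 ends; LAB2 is clear from here.
LAB4 starts after LAB3 ends; LAB3 is clear from here.
LAB5 starts before LAB4 ends → LAB4 and LAB5 overlap.
That's a conflict, so the schedule is not conflict-free.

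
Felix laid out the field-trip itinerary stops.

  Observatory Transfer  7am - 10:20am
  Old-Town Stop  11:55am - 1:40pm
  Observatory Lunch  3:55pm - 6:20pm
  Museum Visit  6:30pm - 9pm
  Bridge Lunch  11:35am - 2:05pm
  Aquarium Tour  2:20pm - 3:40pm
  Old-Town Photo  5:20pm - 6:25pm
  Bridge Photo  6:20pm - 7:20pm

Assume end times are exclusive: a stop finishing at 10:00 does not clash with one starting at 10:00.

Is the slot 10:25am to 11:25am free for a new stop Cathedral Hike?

Observatory Transfer: ends 10:20am at or before Cathedral Hike starts 10:25am → clear.
Bridge Lunch: starts 11:35am at or after Cathedral Hike ends 11:25am → clear.
Old-Town Stop: starts 11:55am at or after Cathedral Hike ends 11:25am → clear.
Aquarium Tour: starts 2:20pm at or after Cathedral Hike ends 11:25am → clear.
Observatory Lunch: starts 3:55pm at or after Cathedral Hike ends 11:25am → clear.
Old-Town Photo: starts 5:20pm at or after Cathedral Hike ends 11:25am → clear.
Bridge Photo: starts 6:20pm at or after Cathedral Hike ends 11:25am → clear.
Museum Visit: starts 6:30pm at or after Cathedral Hike ends 11:25am → clear.

Yes — the slot is free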